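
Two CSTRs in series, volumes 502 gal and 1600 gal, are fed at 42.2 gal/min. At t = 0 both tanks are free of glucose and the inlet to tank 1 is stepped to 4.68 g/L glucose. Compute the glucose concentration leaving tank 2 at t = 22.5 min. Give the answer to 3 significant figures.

Time constants: τᵢ = Vᵢ/Q for each well-mixed tank.
τ₁ = 502/42.2 = 11.896 min; τ₂ = 1600/42.2 = 37.915 min.
Solving the cascade with C₁(0)=C₂(0)=0 gives C₂(t) = C_in[1 − (τ₁ e^(−t/τ₁) − τ₂ e^(−t/τ₂))/(τ₁ − τ₂)].
At t = 22.5: e^(−t/τ₁) = 0.15086, e^(−t/τ₂) = 0.55243.
C₂ = 4.68·[1 − (11.896·0.15086 − 37.915·0.55243)/(-26.019)] = 4.68·0.26398 = 1.2354 g/L.

1.24 g/L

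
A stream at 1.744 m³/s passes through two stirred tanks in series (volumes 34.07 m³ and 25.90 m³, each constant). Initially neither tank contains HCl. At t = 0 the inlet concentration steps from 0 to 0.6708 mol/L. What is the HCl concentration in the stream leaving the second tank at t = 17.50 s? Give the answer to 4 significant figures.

Species balance on tank i: dCᵢ/dt = (Cᵢ₋₁ − Cᵢ)/τᵢ with τᵢ = Vᵢ/Q.
τ₁ = 34.07/1.744 = 19.5356 s; τ₂ = 25.90/1.744 = 14.8509 s.
Solving the cascade with C₁(0)=C₂(0)=0 gives C₂(t) = C_in[1 − (τ₁ e^(−t/τ₁) − τ₂ e^(−t/τ₂))/(τ₁ − τ₂)].
At t = 17.50: e^(−t/τ₁) = 0.408280, e^(−t/τ₂) = 0.307777.
C₂ = 0.6708·[1 − (19.5356·0.408280 − 14.8509·0.307777)/(4.68463)] = 0.6708·0.273115 = 0.183205 mol/L.

0.1832 mol/L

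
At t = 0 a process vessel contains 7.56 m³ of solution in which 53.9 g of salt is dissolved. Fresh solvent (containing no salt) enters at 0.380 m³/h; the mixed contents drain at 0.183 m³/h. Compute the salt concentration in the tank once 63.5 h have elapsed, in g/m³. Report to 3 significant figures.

1.08 g/m³

Total volume: dV/dt = Q_in − Q_out = 0.19700 m³/h, so V(t) = 7.56 + 0.19700 t and V(63.5) = 20.070 m³.
Solute balance: dm/dt = 0 − Q_out C = −Q_out m/V(t).
dm/m = −Q_out dt/(V₀ + 0.19700 t); integrating gives ln(m/m₀) = −(Q_out/(Q_in−Q_out)) ln(V/V₀).
m = m₀ (V₀/V)^(Q_out/(Q_in−Q_out)) = 53.9 × (7.56/20.070)^(0.92893) = 21.762 g.
C = m/V = 21.762/20.070 = 1.0844 g/m³.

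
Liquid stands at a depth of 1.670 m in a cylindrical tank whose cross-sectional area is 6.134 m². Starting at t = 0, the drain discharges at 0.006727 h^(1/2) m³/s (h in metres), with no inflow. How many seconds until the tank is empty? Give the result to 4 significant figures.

Mass balance (ρ constant): A dh/dt = −0.006727 √h.
∫ h^(−1/2) dh = −(0.006727/A) ∫ dt, giving 2√h = 2√h₀ − (0.006727/A) t.
Set h = 0: 2√h₀ = (0.006727/A) t_empty ⇒ t_empty = 2A√h₀/0.006727.
t_empty = 2·6.134·√1.670/0.006727 = 12.2680·1.29228/0.006727 = 2356.73 s.

2357 s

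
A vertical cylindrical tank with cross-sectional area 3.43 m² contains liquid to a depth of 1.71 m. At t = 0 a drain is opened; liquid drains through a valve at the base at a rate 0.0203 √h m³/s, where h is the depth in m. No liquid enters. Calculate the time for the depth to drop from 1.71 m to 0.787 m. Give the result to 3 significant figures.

142 s

With no inflow, A dh/dt = −0.0203 √h.
∫ h^(−1/2) dh = −(0.0203/A) ∫ dt, giving 2√h = 2√h₀ − (0.0203/A) t.
t = 2A(√h₀ − √h)/0.0203 = 2·3.43·(√1.71 − √0.787)/0.0203
  = 6.8600 × (1.3077 − 0.88713) / 0.0203 = 142.11 s.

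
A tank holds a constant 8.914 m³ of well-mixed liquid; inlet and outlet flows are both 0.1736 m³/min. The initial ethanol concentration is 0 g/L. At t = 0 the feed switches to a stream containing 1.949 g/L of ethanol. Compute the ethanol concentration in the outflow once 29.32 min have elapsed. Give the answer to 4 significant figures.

Species balance on the tank: V dC/dt = Q(C_in − C).
Rewrite as dC/dt + C/τ = C_in/τ, τ = V/Q = 51.3479 min.
This is linear first-order; C(t) = C_in + (C₀ − C_in) e^(−t/τ).
C(29.32) = 1.949 + (0 − 1.949)·e^(−29.32/51.3479) = 1.949 + (-1.94900)·0.564957 = 0.847900 g/L.

0.8479 g/L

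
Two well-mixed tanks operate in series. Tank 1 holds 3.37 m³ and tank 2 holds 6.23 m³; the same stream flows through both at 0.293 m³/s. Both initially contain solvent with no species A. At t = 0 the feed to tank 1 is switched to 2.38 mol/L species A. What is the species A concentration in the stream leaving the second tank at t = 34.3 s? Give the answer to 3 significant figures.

Time constants: τᵢ = Vᵢ/Q for each well-mixed tank.
τ₁ = 3.37/0.293 = 11.502 s; τ₂ = 6.23/0.293 = 21.263 s.
Solving the cascade with C₁(0)=C₂(0)=0 gives C₂(t) = C_in[1 − (τ₁ e^(−t/τ₁) − τ₂ e^(−t/τ₂))/(τ₁ − τ₂)].
At t = 34.3: e^(−t/τ₁) = 0.050683, e^(−t/τ₂) = 0.19926.
C₂ = 2.38·[1 − (11.502·0.050683 − 21.263·0.19926)/(-9.7611)] = 2.38·0.62567 = 1.4891 mol/L.

1.49 mol/L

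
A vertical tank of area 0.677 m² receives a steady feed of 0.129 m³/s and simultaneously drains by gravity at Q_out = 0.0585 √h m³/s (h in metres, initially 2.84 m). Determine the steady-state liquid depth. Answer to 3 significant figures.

Mass balance (ρ constant): A dh/dt = Q_in − 0.0585 √h. At steady state dh/dt = 0:
Q_in = 0.0585 √h_ss ⇒ √h_ss = 0.129/0.0585 = 2.2051.
h_ss = 2.2051² = 4.8626 m. (Since h₀ = 2.84 m < h_ss, the level will rise toward this value.)

4.86 m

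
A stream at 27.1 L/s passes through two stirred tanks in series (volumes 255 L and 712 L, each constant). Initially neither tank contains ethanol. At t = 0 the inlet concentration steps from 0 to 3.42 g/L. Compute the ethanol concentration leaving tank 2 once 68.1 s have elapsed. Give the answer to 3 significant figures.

Each tank obeys Vᵢ dCᵢ/dt = Q(Cᵢ₋₁ − Cᵢ), so τᵢ = Vᵢ/Q.
τ₁ = 255/27.1 = 9.4096 s; τ₂ = 712/27.1 = 26.273 s.
Solving the cascade with C₁(0)=C₂(0)=0 gives C₂(t) = C_in[1 − (τ₁ e^(−t/τ₁) − τ₂ e^(−t/τ₂))/(τ₁ − τ₂)].
At t = 68.1: e^(−t/τ₁) = 0.00071926, e^(−t/τ₂) = 0.074870.
C₂ = 3.42·[1 − (9.4096·0.00071926 − 26.273·0.074870)/(-16.863)] = 3.42·0.88376 = 3.0224 g/L.

3.02 g/L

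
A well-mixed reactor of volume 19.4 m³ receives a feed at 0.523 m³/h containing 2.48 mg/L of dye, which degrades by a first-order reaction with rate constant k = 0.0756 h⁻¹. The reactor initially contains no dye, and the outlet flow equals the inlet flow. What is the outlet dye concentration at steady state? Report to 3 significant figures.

0.652 mg/L

Accumulation = in − out − consumed: V dC/dt = Q C_in − Q C − k V C.
At steady state: 0 = Q C_in − (Q + kV) C_ss, so C_ss = Q C_in/(Q + kV).
C_ss = 0.523·2.48/(0.523 + 0.0756·19.4) = 1.2970/1.9896 = 0.65190 mg/L.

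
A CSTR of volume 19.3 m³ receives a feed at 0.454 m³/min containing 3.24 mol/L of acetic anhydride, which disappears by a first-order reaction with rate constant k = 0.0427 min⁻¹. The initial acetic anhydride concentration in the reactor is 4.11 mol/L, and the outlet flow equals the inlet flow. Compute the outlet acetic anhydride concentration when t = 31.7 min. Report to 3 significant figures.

1.51 mol/L

Accumulation = in − out − consumed: V dC/dt = Q C_in − Q C − k V C.
dC/dt = (Q/V) C_in − (Q/V + k) C; effective rate a = Q/V + k = 0.023523 + 0.0427 = 0.066223 min⁻¹.
C_ss = Q C_in/(Q + kV) = 1.1509 mol/L; C(t) = C_ss + (C₀ − C_ss) e^(−a t).
C(31.7) = 1.1509 + (2.9591)·e^(−0.066223·31.7) = 1.1509 + (2.9591)·0.12254 = 1.5135 mol/L.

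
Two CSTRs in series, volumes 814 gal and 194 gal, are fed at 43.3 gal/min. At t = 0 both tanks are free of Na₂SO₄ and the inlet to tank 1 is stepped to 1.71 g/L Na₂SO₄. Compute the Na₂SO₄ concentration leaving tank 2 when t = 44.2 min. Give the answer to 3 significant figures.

Each tank obeys Vᵢ dCᵢ/dt = Q(Cᵢ₋₁ − Cᵢ), so τᵢ = Vᵢ/Q.
τ₁ = 814/43.3 = 18.799 min; τ₂ = 194/43.3 = 4.4804 min.
Tank 1: C₁ = C_in(1 − e^(−t/τ₁)). Tank 2 (τ₁ ≠ τ₂): C₂ = C_in[1 − (τ₁ e^(−t/τ₁) − τ₂ e^(−t/τ₂))/(τ₁ − τ₂)].
At t = 44.2: e^(−t/τ₁) = 0.095257, e^(−t/τ₂) = 5.1948e-05.
C₂ = 1.71·[1 − (18.799·0.095257 − 4.4804·5.1948e-05)/(14.319)] = 1.71·0.87495 = 1.4962 g/L.

1.50 g/L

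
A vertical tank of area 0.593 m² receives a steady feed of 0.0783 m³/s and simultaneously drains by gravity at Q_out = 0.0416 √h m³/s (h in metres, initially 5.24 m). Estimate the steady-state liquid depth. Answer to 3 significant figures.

3.54 m

A dh/dt = Q_in − 0.0416 √h. Steady state requires inflow = outflow:
Q_in = 0.0416 √h_ss ⇒ √h_ss = 0.0783/0.0416 = 1.8822.
h_ss = 1.8822² = 3.5427 m. (Since h₀ = 5.24 m > h_ss, the level will fall toward this value.)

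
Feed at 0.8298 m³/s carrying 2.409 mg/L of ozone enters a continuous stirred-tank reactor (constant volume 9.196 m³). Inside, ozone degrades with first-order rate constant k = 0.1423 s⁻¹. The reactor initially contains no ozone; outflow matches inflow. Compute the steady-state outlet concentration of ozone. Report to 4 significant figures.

Accumulation = in − out − consumed: V dC/dt = Q C_in − Q C − k V C.
Steady state (dC/dt = 0): C_ss = Q C_in/(Q + kV) = C_in/(1 + kV/Q).
C_ss = 0.8298·2.409/(0.8298 + 0.1423·9.196) = 1.99899/2.13839 = 0.934810 mg/L.

0.9348 mg/L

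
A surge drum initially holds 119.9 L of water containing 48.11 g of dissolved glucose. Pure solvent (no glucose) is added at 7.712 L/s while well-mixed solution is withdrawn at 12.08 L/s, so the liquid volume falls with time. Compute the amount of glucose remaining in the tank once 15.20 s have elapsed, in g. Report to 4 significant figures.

5.166 g

Let m(t) be the amount of glucose. Volume: V(t) = V₀ + (Q_in − Q_out) t = 119.9 − 4.36800 t; V(15.20) = 53.5064 L.
Species balance (pure solvent in): dm/dt = −Q_out · m/V(t).
Separate: dm/m = −Q_out dt/V(t) ⇒ ln(m/m₀) = −(Q_out/(Q_in−Q_out)) ln(V/V₀).
m = m₀ (V₀/V)^(Q_out/(Q_in−Q_out)) = 48.11 × (119.9/53.5064)^(-2.76557) = 5.16587 g.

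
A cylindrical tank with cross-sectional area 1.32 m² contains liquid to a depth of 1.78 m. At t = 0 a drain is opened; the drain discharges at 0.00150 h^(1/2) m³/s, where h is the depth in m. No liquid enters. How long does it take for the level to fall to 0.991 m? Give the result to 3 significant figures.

Unsteady balance on liquid volume: A dh/dt = −0.00150 √h.
Separate and integrate: 2(√h − √h₀) = −(0.00150/A) t.
t = 2A(√h₀ − √h)/0.00150 = 2·1.32·(√1.78 − √0.991)/0.00150
  = 2.6400 × (1.3342 − 0.99549) / 0.00150 = 596.07 s.

596 s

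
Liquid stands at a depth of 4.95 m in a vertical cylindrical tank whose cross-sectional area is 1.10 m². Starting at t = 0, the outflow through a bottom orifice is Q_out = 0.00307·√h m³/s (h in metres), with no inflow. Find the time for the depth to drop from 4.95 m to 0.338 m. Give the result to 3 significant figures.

A dh/dt = −Q_out = −0.00307 √h.
∫ h^(−1/2) dh = −(0.00307/A) ∫ dt, giving 2√h = 2√h₀ − (0.00307/A) t.
t = 2A(√h₀ − √h)/0.00307 = 2·1.10·(√4.95 − √0.338)/0.00307
  = 2.2000 × (2.2249 − 0.58138) / 0.00307 = 1177.7 s.

1180 s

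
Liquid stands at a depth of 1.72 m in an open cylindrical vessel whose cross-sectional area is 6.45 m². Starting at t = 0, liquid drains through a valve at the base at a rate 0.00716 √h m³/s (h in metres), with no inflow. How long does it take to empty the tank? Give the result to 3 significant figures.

With no inflow, A dh/dt = −0.00716 √h.
∫ h^(−1/2) dh = −(0.00716/A) ∫ dt, giving 2√h = 2√h₀ − (0.00716/A) t.
Set h = 0: 2√h₀ = (0.00716/A) t_empty ⇒ t_empty = 2A√h₀/0.00716.
t_empty = 2·6.45·√1.72/0.00716 = 12.900·1.3115/0.00716 = 2362.9 s.

2360 s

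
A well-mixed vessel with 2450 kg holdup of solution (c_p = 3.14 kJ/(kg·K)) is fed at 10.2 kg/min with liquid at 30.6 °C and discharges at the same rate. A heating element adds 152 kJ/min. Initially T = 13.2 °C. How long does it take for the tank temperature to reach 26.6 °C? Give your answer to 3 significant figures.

223 min

Energy balance: M c_p dT/dt = ṁ c_p (T_in − T) + 152.
τ = M/ṁ = 240.20 min; T_ss = T_in + Q̇/(ṁ c_p) = 35.346 °C.
T(t) = T_ss + (T₀ − T_ss) e^(−t/τ). Set T = 26.6:
e^(−t/τ) = (26.6 − 35.346)/(13.2 − 35.346) = 0.39492
t = −240.20 · ln(0.39492) = 223.16 min.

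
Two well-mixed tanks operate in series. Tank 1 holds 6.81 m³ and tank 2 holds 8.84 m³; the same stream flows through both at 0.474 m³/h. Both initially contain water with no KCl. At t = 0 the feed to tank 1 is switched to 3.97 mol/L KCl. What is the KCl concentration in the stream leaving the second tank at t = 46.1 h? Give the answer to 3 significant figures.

3.05 mol/L

Each tank obeys Vᵢ dCᵢ/dt = Q(Cᵢ₋₁ − Cᵢ), so τᵢ = Vᵢ/Q.
τ₁ = 6.81/0.474 = 14.367 h; τ₂ = 8.84/0.474 = 18.650 h.
Tank 1: C₁ = C_in(1 − e^(−t/τ₁)). Tank 2 (τ₁ ≠ τ₂): C₂ = C_in[1 − (τ₁ e^(−t/τ₁) − τ₂ e^(−t/τ₂))/(τ₁ − τ₂)].
At t = 46.1: e^(−t/τ₁) = 0.040408, e^(−t/τ₂) = 0.084426.
C₂ = 3.97·[1 − (14.367·0.040408 − 18.650·0.084426)/(-4.2827)] = 3.97·0.76791 = 3.0486 mol/L.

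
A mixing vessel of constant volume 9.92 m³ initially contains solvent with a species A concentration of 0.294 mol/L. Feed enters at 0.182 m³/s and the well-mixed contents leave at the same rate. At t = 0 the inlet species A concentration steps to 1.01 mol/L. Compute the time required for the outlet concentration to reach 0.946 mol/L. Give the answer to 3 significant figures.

132 s

Species balance: V dC/dt = Q(C_in − C) ⇒ τ = V/Q = 54.505 s.
C(t) = C_in + (C₀ − C_in) e^(−t/τ). Set C = 0.946 and solve for t:
e^(−t/τ) = (C − C_in)/(C₀ − C_in) = (0.946 − 1.01)/(0.294 − 1.01) = 0.089385
t = −τ ln(…) = 54.505 × 2.4148 = 131.62 s.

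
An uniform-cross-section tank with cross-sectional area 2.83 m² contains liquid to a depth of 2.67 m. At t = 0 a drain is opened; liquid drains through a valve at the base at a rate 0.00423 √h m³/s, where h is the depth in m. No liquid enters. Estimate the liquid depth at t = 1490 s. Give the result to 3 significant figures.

0.271 m

With no inflow, A dh/dt = −0.00423 √h.
Separate and integrate: 2(√h − √h₀) = −(0.00423/A) t.
√h = √2.67 − 0.00423·1490/(2·2.83) = 1.6340 − 1.1136 = 0.52046.
h = 0.52046² = 0.27088 m.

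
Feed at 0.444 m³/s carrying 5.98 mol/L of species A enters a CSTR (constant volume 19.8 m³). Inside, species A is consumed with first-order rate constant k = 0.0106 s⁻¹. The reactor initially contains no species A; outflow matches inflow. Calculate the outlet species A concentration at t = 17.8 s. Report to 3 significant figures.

V dC/dt = Q(C_in − C) − k V C.
This is linear with rate a = Q/V + k = 0.033024 s⁻¹.
C_ss = Q C_in/(Q + kV) = 4.0606 mol/L; C(t) = C_ss + (C₀ − C_ss) e^(−a t).
C(17.8) = 4.0606 + (-4.0606)·e^(−0.033024·17.8) = 4.0606 + (-4.0606)·0.55553 = 1.8048 mol/L.

1.80 mol/L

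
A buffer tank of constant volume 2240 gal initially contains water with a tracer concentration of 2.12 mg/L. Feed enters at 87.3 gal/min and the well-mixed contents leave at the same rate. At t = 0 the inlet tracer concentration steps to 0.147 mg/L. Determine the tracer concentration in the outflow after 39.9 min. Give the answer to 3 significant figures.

0.564 mg/L

Mass balance on the solute (V constant): V dC/dt = Q(C_in − C).
Rewrite as dC/dt + C/τ = C_in/τ, τ = V/Q = 25.659 min.
Solution: C(t) = C_in + (C₀ − C_in) e^(−t/τ).
C(39.9) = 0.147 + (2.12 − 0.147)·e^(−39.9/25.659) = 0.147 + (1.9730)·0.21118 = 0.56366 mg/L.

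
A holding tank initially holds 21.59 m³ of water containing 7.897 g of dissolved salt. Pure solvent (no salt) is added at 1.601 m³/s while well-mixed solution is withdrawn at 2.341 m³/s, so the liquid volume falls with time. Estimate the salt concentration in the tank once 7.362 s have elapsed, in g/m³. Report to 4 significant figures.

0.1950 g/m³

Total volume: dV/dt = Q_in − Q_out = -0.740000 m³/s, so V(t) = 21.59 − 0.740000 t and V(7.362) = 16.1421 m³.
No salt enters, so dm/dt = −Q_out · (m/V).
Separate: dm/m = −Q_out dt/V(t) ⇒ ln(m/m₀) = −(Q_out/(Q_in−Q_out)) ln(V/V₀).
m = m₀ (V₀/V)^(Q_out/(Q_in−Q_out)) = 7.897 × (21.59/16.1421)^(-3.16351) = 3.14728 g.
C = m/V = 3.14728/16.1421 = 0.194973 g/m³.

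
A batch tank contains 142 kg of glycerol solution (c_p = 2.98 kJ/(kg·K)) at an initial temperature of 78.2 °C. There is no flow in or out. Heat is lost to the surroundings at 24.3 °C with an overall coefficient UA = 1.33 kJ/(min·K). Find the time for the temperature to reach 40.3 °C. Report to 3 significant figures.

M c_p dT/dt = −UA(T − T_amb).
τ = M c_p/UA = 318.17 min; T_ss = T_amb = 24.300 °C.
T(t) = T_ss + (T₀ − T_ss)e^(−t/τ); set T = 40.3:
t = −τ ln[(T − T_ss)/(T₀ − T_ss)] = −318.17 · ln(0.29685) = 386.43 min.

386 min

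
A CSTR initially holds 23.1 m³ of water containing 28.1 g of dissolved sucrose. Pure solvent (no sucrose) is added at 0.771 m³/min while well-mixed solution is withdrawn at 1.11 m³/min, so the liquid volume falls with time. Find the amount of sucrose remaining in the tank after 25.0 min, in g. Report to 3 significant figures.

Let m(t) be the amount of sucrose. Volume: V(t) = V₀ + (Q_in − Q_out) t = 23.1 − 0.33900 t; V(25.0) = 14.625 m³.
Species balance (pure solvent in): dm/dt = −Q_out · m/V(t).
Separate: dm/m = −Q_out dt/V(t) ⇒ ln(m/m₀) = −(Q_out/(Q_in−Q_out)) ln(V/V₀).
m = m₀ (V₀/V)^(Q_out/(Q_in−Q_out)) = 28.1 × (23.1/14.625)^(-3.2743) = 6.2907 g.

6.29 g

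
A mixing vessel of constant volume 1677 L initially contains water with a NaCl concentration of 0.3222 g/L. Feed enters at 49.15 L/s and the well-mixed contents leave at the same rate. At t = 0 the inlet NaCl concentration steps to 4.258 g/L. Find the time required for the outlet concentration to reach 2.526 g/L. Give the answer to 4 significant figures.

Species balance: V dC/dt = Q(C_in − C) ⇒ τ = V/Q = 34.1200 s.
C(t) = C_in + (C₀ − C_in) e^(−t/τ). Set C = 2.526 and solve for t:
e^(−t/τ) = (C − C_in)/(C₀ − C_in) = (2.526 − 4.258)/(0.3222 − 4.258) = 0.440063
t = −τ ln(…) = 34.1200 × 0.820837 = 28.0070 s.

28.01 s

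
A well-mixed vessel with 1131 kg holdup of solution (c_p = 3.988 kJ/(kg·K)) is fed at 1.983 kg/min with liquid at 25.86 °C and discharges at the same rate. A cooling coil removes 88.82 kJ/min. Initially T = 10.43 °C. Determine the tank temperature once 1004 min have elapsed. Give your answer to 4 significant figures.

13.91 °C

M c_p dT/dt = ṁ c_p (T_in − T) − Q̇.
Rearrange: dT/dt = (T_ss − T)/τ with τ = M/ṁ = 570.348 min and T_ss = T_in − Q̇/(ṁ c_p) = 14.6286 °C.
Solution: T(t) = T_ss + (T₀ − T_ss) e^(−t/τ).
T(1004) = 14.6286 + (-4.19863)·e^(−1004/570.348) = 14.6286 + (-4.19863)·0.171988 = 13.9065 °C.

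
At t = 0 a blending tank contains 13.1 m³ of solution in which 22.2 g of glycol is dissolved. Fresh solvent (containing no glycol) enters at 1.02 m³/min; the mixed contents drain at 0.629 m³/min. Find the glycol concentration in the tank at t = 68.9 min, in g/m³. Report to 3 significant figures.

Total volume: dV/dt = Q_in − Q_out = 0.39100 m³/min, so V(t) = 13.1 + 0.39100 t and V(68.9) = 40.040 m³.
Solute balance: dm/dt = 0 − Q_out C = −Q_out m/V(t).
Separate: dm/m = −Q_out dt/V(t) ⇒ ln(m/m₀) = −(Q_out/(Q_in−Q_out)) ln(V/V₀).
m = m₀ (V₀/V)^(Q_out/(Q_in−Q_out)) = 22.2 × (13.1/40.040)^(1.6087) = 3.6794 g.
C = m/V = 3.6794/40.040 = 0.091894 g/m³.

0.0919 g/m³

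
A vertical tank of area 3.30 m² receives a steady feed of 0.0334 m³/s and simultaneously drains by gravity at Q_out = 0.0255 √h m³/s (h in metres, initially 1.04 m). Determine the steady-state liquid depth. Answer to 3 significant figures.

1.72 m

Level balance: A dh/dt = 0.0334 − 0.0255 √h. Setting dh/dt = 0:
Q_in = 0.0255 √h_ss ⇒ √h_ss = 0.0334/0.0255 = 1.3098.
h_ss = 1.3098² = 1.7156 m. (Since h₀ = 1.04 m < h_ss, the level will rise toward this value.)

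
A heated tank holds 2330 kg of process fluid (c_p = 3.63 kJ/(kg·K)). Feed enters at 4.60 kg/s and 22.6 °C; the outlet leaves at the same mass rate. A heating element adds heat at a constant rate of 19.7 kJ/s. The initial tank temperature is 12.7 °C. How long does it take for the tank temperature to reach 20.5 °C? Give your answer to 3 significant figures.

617 s

Energy balance: M c_p dT/dt = ṁ c_p (T_in − T) + 19.7.
τ = M/ṁ = 506.52 s; T_ss = T_in + Q̇/(ṁ c_p) = 23.780 °C.
T(t) = T_ss + (T₀ − T_ss) e^(−t/τ). Set T = 20.5:
e^(−t/τ) = (20.5 − 23.780)/(12.7 − 23.780) = 0.29602
t = −506.52 · ln(0.29602) = 616.61 s.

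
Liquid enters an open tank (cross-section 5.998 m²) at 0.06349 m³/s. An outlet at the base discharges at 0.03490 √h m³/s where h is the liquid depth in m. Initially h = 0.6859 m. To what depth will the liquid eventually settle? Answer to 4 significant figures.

A dh/dt = Q_in − 0.03490 √h. Steady state requires inflow = outflow:
Q_in = 0.03490 √h_ss ⇒ √h_ss = 0.06349/0.03490 = 1.81920.
h_ss = 1.81920² = 3.30948 m. (Since h₀ = 0.6859 m < h_ss, the level will rise toward this value.)

3.309 m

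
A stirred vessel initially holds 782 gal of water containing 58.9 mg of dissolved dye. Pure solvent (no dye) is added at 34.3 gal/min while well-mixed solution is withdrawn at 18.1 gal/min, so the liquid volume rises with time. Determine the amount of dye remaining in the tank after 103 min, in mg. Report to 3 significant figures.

16.4 mg

Total volume: dV/dt = Q_in − Q_out = 16.200 gal/min, so V(t) = 782 + 16.200 t and V(103) = 2450.6 gal.
No dye enters, so dm/dt = −Q_out · (m/V).
Separate: dm/m = −Q_out dt/V(t) ⇒ ln(m/m₀) = −(Q_out/(Q_in−Q_out)) ln(V/V₀).
m = m₀ (V₀/V)^(Q_out/(Q_in−Q_out)) = 58.9 × (782/2450.6)^(1.1173) = 16.439 mg.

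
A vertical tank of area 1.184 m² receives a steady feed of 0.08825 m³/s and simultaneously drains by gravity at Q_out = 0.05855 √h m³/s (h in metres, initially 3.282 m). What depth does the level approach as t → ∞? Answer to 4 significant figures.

Level balance: A dh/dt = 0.08825 − 0.05855 √h. Setting dh/dt = 0:
Q_in = 0.05855 √h_ss ⇒ √h_ss = 0.08825/0.05855 = 1.50726.
h_ss = 1.50726² = 2.27183 m. (Since h₀ = 3.282 m > h_ss, the level will fall toward this value.)

2.272 m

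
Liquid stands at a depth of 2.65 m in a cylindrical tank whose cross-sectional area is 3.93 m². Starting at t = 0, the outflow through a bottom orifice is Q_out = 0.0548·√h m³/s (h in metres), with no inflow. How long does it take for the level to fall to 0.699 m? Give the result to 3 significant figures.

A dh/dt = −Q_out = −0.0548 √h.
This is separable: 2 d(√h)/dt = −0.0548/A, so √h = √h₀ − (0.0548/(2A)) t.
t = 2A(√h₀ − √h)/0.0548 = 2·3.93·(√2.65 − √0.699)/0.0548
  = 7.8600 × (1.6279 − 0.83606) / 0.0548 = 113.57 s.

114 s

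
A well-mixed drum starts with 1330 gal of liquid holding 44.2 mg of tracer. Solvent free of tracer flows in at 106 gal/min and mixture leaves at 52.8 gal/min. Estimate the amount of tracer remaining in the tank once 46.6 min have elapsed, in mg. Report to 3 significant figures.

15.6 mg

Let m(t) be the amount of tracer. Volume: V(t) = V₀ + (Q_in − Q_out) t = 1330 + 53.200 t; V(46.6) = 3809.1 gal.
Species balance (pure solvent in): dm/dt = −Q_out · m/V(t).
dm/m = −Q_out dt/(V₀ + 53.200 t); integrating gives ln(m/m₀) = −(Q_out/(Q_in−Q_out)) ln(V/V₀).
m = m₀ (V₀/V)^(Q_out/(Q_in−Q_out)) = 44.2 × (1330/3809.1)^(0.99248) = 15.556 mg.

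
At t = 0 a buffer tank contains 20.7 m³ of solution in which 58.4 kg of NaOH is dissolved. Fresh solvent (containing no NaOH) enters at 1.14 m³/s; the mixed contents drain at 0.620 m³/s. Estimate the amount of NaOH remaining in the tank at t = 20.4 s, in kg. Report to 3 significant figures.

35.7 kg

Let m(t) be the amount of NaOH. Volume: V(t) = V₀ + (Q_in − Q_out) t = 20.7 + 0.52000 t; V(20.4) = 31.308 m³.
Species balance (pure solvent in): dm/dt = −Q_out · m/V(t).
dm/m = −Q_out dt/(V₀ + 0.52000 t); integrating gives ln(m/m₀) = −(Q_out/(Q_in−Q_out)) ln(V/V₀).
m = m₀ (V₀/V)^(Q_out/(Q_in−Q_out)) = 58.4 × (20.7/31.308)^(1.1923) = 35.659 kg.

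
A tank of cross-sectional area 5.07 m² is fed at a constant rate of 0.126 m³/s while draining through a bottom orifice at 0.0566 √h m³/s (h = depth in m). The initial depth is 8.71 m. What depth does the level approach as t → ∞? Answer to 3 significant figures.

Mass balance (ρ constant): A dh/dt = Q_in − 0.0566 √h. At steady state dh/dt = 0:
Q_in = 0.0566 √h_ss ⇒ √h_ss = 0.126/0.0566 = 2.2261.
h_ss = 2.2261² = 4.9557 m. (Since h₀ = 8.71 m > h_ss, the level will fall toward this value.)

4.96 m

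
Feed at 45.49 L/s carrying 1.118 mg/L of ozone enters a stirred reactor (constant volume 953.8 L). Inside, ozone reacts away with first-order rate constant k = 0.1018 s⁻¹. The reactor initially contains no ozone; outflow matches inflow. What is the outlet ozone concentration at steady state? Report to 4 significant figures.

0.3567 mg/L

V dC/dt = Q(C_in − C) − k V C.
At steady state: 0 = Q C_in − (Q + kV) C_ss, so C_ss = Q C_in/(Q + kV).
C_ss = 45.49·1.118/(45.49 + 0.1018·953.8) = 50.8578/142.587 = 0.356680 mg/L.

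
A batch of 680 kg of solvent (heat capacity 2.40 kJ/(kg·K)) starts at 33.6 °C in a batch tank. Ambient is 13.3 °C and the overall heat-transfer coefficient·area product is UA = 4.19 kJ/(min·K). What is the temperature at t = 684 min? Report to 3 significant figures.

Unsteady energy balance on the tank contents: M c_p dT/dt = −UA(T − T_amb).
dT/dt = (T_ss − T)/τ with T_ss = T_amb = 13.300 °C, τ = M c_p/UA = 680·2.40/4.19 = 389.50 min.
Solution: T(t) = T_ss + (T₀ − T_ss) e^(−t/τ).
T(684) = 13.300 + (20.300)·0.17272 = 16.806 °C.

16.8 °C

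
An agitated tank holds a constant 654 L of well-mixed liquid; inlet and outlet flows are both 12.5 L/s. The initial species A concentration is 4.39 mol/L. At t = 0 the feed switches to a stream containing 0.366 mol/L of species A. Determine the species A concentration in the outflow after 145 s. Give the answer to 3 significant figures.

Transient balance on the dissolved component: V dC/dt = Q(C_in − C).
Rewrite as dC/dt + C/τ = C_in/τ, τ = V/Q = 52.320 s.
This is linear first-order; C(t) = C_in + (C₀ − C_in) e^(−t/τ).
C(145) = 0.366 + (4.39 − 0.366)·e^(−145/52.320) = 0.366 + (4.0240)·0.062574 = 0.61780 mol/L.

0.618 mol/L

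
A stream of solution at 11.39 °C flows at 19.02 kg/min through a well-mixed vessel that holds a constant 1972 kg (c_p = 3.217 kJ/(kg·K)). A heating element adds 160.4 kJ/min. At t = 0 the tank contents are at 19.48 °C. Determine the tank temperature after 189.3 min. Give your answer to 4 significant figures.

M c_p dT/dt = ṁ c_p (T_in − T) + Q̇.
Rearrange: dT/dt = (T_ss − T)/τ with τ = M/ṁ = 103.680 min and T_ss = T_in + Q̇/(ṁ c_p) = 14.0115 °C.
Solution: T(t) = T_ss + (T₀ − T_ss) e^(−t/τ).
T(189.3) = 14.0115 + (5.46854)·e^(−189.3/103.680) = 14.0115 + (5.46854)·0.161088 = 14.8924 °C.

14.89 °C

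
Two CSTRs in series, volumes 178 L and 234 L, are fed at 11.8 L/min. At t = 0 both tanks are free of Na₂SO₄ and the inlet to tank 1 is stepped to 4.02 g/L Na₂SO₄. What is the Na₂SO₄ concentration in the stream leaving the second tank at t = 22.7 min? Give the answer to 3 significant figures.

1.51 g/L

Time constants: τᵢ = Vᵢ/Q for each well-mixed tank.
τ₁ = 178/11.8 = 15.085 min; τ₂ = 234/11.8 = 19.831 min.
Tank 1: C₁ = C_in(1 − e^(−t/τ₁)). Tank 2 (τ₁ ≠ τ₂): C₂ = C_in[1 − (τ₁ e^(−t/τ₁) − τ₂ e^(−t/τ₂))/(τ₁ − τ₂)].
At t = 22.7: e^(−t/τ₁) = 0.22205, e^(−t/τ₂) = 0.31832.
C₂ = 4.02·[1 − (15.085·0.22205 − 19.831·0.31832)/(-4.7458)] = 4.02·0.37570 = 1.5103 g/L.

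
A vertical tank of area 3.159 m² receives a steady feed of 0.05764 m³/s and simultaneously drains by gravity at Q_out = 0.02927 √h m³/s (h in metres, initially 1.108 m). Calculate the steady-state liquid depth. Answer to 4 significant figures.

3.878 m

Level balance: A dh/dt = 0.05764 − 0.02927 √h. Setting dh/dt = 0:
Q_in = 0.02927 √h_ss ⇒ √h_ss = 0.05764/0.02927 = 1.96925.
h_ss = 1.96925² = 3.87795 m. (Since h₀ = 1.108 m < h_ss, the level will rise toward this value.)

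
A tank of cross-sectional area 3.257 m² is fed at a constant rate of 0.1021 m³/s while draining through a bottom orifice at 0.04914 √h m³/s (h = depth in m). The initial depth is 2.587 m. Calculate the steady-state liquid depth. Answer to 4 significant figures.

A dh/dt = Q_in − 0.04914 √h. Steady state requires inflow = outflow:
Q_in = 0.04914 √h_ss ⇒ √h_ss = 0.1021/0.04914 = 2.07774.
h_ss = 2.07774² = 4.31699 m. (Since h₀ = 2.587 m < h_ss, the level will rise toward this value.)

4.317 m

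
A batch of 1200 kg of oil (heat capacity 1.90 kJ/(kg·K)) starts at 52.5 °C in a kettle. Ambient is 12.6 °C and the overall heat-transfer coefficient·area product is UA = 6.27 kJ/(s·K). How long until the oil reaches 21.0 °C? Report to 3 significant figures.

Lumped-capacitance energy balance: M c_p dT/dt = UA(T_amb − T).
τ = M c_p/UA = 363.64 s; T_ss = T_amb = 12.600 °C.
T(t) = T_ss + (T₀ − T_ss)e^(−t/τ); set T = 21.0:
t = −τ ln[(T − T_ss)/(T₀ − T_ss)] = −363.64 · ln(0.21053) = 566.60 s.

567 s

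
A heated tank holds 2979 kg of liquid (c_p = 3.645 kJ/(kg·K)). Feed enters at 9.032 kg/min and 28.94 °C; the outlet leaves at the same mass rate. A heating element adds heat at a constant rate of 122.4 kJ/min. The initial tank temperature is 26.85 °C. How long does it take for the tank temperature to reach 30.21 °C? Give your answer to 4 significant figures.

First-law balance (no shaft work): M c_p dT/dt = ṁ c_p (T_in − T) + 122.4.
τ = M/ṁ = 329.827 min; T_ss = T_in + Q̇/(ṁ c_p) = 32.6579 °C.
T(t) = T_ss + (T₀ − T_ss) e^(−t/τ). Set T = 30.21:
e^(−t/τ) = (30.21 − 32.6579)/(26.85 − 32.6579) = 0.421480
t = −329.827 · ln(0.421480) = 284.965 min.

285.0 min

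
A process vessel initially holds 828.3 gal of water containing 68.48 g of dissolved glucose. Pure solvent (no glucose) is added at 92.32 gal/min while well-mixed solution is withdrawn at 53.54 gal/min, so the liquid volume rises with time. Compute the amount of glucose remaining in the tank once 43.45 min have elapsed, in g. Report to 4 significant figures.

14.79 g

Total volume: dV/dt = Q_in − Q_out = 38.7800 gal/min, so V(t) = 828.3 + 38.7800 t and V(43.45) = 2513.29 gal.
Species balance (pure solvent in): dm/dt = −Q_out · m/V(t).
Separate: dm/m = −Q_out dt/V(t) ⇒ ln(m/m₀) = −(Q_out/(Q_in−Q_out)) ln(V/V₀).
m = m₀ (V₀/V)^(Q_out/(Q_in−Q_out)) = 68.48 × (828.3/2513.29)^(1.38061) = 14.7923 g.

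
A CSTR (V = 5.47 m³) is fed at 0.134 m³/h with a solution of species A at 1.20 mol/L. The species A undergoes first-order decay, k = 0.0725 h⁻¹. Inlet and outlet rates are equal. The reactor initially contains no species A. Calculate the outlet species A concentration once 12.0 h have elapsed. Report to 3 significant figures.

V dC/dt = Q(C_in − C) − k V C.
dC/dt = (Q/V) C_in − (Q/V + k) C; effective rate a = Q/V + k = 0.024497 + 0.0725 = 0.096997 h⁻¹.
C_ss = Q C_in/(Q + kV) = 0.30307 mol/L; C(t) = C_ss + (C₀ − C_ss) e^(−a t).
C(12.0) = 0.30307 + (-0.30307)·e^(−0.096997·12.0) = 0.30307 + (-0.30307)·0.31225 = 0.20844 mol/L.

0.208 mol/L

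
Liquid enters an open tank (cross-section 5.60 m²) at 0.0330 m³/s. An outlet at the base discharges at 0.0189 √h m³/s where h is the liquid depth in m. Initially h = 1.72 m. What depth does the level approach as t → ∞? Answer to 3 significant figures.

A dh/dt = Q_in − 0.0189 √h. Steady state requires inflow = outflow:
Q_in = 0.0189 √h_ss ⇒ √h_ss = 0.0330/0.0189 = 1.7460.
h_ss = 1.7460² = 3.0486 m. (Since h₀ = 1.72 m < h_ss, the level will rise toward this value.)

3.05 m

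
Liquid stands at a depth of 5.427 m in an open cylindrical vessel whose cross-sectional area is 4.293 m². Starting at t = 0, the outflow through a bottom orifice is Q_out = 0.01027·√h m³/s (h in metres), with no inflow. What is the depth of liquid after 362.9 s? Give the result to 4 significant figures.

With no inflow, A dh/dt = −0.01027 √h.
This is separable: 2 d(√h)/dt = −0.01027/A, so √h = √h₀ − (0.01027/(2A)) t.
√h = √5.427 − 0.01027·362.9/(2·4.293) = 2.32959 − 0.434077 = 1.89552.
h = 1.89552² = 3.59298 m.

3.593 m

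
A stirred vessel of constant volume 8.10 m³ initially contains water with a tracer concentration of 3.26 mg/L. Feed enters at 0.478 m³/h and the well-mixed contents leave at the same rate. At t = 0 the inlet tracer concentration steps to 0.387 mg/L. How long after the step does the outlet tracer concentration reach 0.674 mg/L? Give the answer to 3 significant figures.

Mass balance on the solute (V constant): V dC/dt = Q(C_in − C), so τ = V/Q = 16.946 h.
C(t) = C_in + (C₀ − C_in) e^(−t/τ). Set C = 0.674 and solve for t:
e^(−t/τ) = (C − C_in)/(C₀ − C_in) = (0.674 − 0.387)/(3.26 − 0.387) = 0.099896
t = −τ ln(…) = 16.946 × 2.3036 = 39.036 h.

39.0 h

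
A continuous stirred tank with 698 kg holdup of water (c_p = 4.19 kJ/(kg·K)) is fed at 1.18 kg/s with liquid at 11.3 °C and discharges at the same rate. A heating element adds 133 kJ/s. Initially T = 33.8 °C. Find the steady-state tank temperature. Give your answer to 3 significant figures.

38.2 °C

Energy balance: M c_p dT/dt = ṁ c_p (T_in − T) + 133.
At steady state dT/dt = 0 ⇒ T_ss = T_in + Q̇/(ṁ c_p) = 11.3 + 133/(1.18·4.19) = 38.200 °C.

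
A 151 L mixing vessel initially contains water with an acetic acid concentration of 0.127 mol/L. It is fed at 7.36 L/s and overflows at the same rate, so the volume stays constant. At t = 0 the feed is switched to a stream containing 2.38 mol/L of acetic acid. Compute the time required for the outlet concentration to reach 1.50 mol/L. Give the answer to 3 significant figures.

19.3 s

Mass balance on the solute (V constant): V dC/dt = Q(C_in − C), so τ = V/Q = 20.516 s.
C(t) = C_in + (C₀ − C_in) e^(−t/τ). Set C = 1.50 and solve for t:
e^(−t/τ) = (C − C_in)/(C₀ − C_in) = (1.50 − 2.38)/(0.127 − 2.38) = 0.39059
t = −τ ln(…) = 20.516 × 0.94010 = 19.287 s.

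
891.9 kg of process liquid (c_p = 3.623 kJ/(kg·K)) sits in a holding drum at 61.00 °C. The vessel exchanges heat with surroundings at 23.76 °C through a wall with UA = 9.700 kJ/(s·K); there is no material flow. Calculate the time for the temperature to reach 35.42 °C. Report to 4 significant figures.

M c_p dT/dt = −UA(T − T_amb).
τ = M c_p/UA = 333.129 s; T_ss = T_amb = 23.7600 °C.
T(t) = T_ss + (T₀ − T_ss)e^(−t/τ); set T = 35.42:
t = −τ ln[(T − T_ss)/(T₀ − T_ss)] = −333.129 · ln(0.313104) = 386.836 s.

386.8 s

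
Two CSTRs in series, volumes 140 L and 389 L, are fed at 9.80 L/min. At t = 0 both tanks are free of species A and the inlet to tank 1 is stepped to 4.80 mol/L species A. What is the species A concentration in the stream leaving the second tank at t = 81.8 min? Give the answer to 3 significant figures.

Time constants: τᵢ = Vᵢ/Q for each well-mixed tank.
τ₁ = 140/9.80 = 14.286 min; τ₂ = 389/9.80 = 39.694 min.
Solving the cascade with C₁(0)=C₂(0)=0 gives C₂(t) = C_in[1 − (τ₁ e^(−t/τ₁) − τ₂ e^(−t/τ₂))/(τ₁ − τ₂)].
At t = 81.8: e^(−t/τ₁) = 0.0032601, e^(−t/τ₂) = 0.12736.
C₂ = 4.80·[1 − (14.286·0.0032601 − 39.694·0.12736)/(-25.408)] = 4.80·0.80287 = 3.8538 mol/L.

3.85 mol/L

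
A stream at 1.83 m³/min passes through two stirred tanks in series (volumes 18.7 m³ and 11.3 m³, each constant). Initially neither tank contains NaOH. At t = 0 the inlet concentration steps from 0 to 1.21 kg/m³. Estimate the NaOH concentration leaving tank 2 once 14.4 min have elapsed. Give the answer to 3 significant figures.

Species balance on tank i: dCᵢ/dt = (Cᵢ₋₁ − Cᵢ)/τᵢ with τᵢ = Vᵢ/Q.
τ₁ = 18.7/1.83 = 10.219 min; τ₂ = 11.3/1.83 = 6.1749 min.
Solving the cascade with C₁(0)=C₂(0)=0 gives C₂(t) = C_in[1 − (τ₁ e^(−t/τ₁) − τ₂ e^(−t/τ₂))/(τ₁ − τ₂)].
At t = 14.4: e^(−t/τ₁) = 0.24434, e^(−t/τ₂) = 0.097098.
C₂ = 1.21·[1 − (10.219·0.24434 − 6.1749·0.097098)/(4.0437)] = 1.21·0.53082 = 0.64229 kg/m³.

0.642 kg/m³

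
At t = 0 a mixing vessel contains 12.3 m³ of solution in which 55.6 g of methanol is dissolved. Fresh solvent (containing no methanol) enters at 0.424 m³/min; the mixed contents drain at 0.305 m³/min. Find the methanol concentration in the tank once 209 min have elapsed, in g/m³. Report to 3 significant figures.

Let m(t) be the amount of methanol. Volume: V(t) = V₀ + (Q_in − Q_out) t = 12.3 + 0.11900 t; V(209) = 37.171 m³.
Species balance (pure solvent in): dm/dt = −Q_out · m/V(t).
dm/m = −Q_out dt/(V₀ + 0.11900 t); integrating gives ln(m/m₀) = −(Q_out/(Q_in−Q_out)) ln(V/V₀).
m = m₀ (V₀/V)^(Q_out/(Q_in−Q_out)) = 55.6 × (12.3/37.171)^(2.5630) = 3.2663 g.
C = m/V = 3.2663/37.171 = 0.087872 g/m³.

0.0879 g/m³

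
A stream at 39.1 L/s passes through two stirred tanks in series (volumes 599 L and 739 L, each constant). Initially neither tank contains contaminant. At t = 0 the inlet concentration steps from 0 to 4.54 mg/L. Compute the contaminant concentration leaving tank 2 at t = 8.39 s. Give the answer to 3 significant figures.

0.399 mg/L

Each tank obeys Vᵢ dCᵢ/dt = Q(Cᵢ₋₁ − Cᵢ), so τᵢ = Vᵢ/Q.
τ₁ = 599/39.1 = 15.320 s; τ₂ = 739/39.1 = 18.900 s.
Tank 1: C₁ = C_in(1 − e^(−t/τ₁)). Tank 2 (τ₁ ≠ τ₂): C₂ = C_in[1 − (τ₁ e^(−t/τ₁) − τ₂ e^(−t/τ₂))/(τ₁ − τ₂)].
At t = 8.39: e^(−t/τ₁) = 0.57830, e^(−t/τ₂) = 0.64152.
C₂ = 4.54·[1 − (15.320·0.57830 − 18.900·0.64152)/(-3.5806)] = 4.54·0.087973 = 0.39940 mg/L.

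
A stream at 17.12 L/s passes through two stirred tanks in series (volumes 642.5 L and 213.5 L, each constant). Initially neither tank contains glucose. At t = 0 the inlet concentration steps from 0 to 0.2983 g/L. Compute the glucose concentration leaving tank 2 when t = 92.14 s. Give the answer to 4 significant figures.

0.2600 g/L

Each tank obeys Vᵢ dCᵢ/dt = Q(Cᵢ₋₁ − Cᵢ), so τᵢ = Vᵢ/Q.
τ₁ = 642.5/17.12 = 37.5292 s; τ₂ = 213.5/17.12 = 12.4708 s.
Tank 1: C₁ = C_in(1 − e^(−t/τ₁)). Tank 2 (τ₁ ≠ τ₂): C₂ = C_in[1 − (τ₁ e^(−t/τ₁) − τ₂ e^(−t/τ₂))/(τ₁ − τ₂)].
At t = 92.14: e^(−t/τ₁) = 0.0858499, e^(−t/τ₂) = 0.000618346.
C₂ = 0.2983·[1 − (37.5292·0.0858499 − 12.4708·0.000618346)/(25.0584)] = 0.2983·0.871733 = 0.260038 g/L.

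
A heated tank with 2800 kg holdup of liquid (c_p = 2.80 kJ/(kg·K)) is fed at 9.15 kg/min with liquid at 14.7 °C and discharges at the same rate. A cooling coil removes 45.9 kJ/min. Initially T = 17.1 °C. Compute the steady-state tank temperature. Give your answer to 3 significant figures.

M c_p dT/dt = ṁ c_p (T_in − T) − Q̇.
At steady state dT/dt = 0 ⇒ T_ss = T_in − Q̇/(ṁ c_p) = 14.7 − 45.9/(9.15·2.80) = 12.908 °C.

12.9 °C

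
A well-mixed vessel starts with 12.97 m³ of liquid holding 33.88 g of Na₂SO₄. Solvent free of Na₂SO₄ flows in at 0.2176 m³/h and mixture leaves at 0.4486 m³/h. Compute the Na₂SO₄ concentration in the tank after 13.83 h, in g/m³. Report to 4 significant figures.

Total volume: dV/dt = Q_in − Q_out = -0.231000 m³/h, so V(t) = 12.97 − 0.231000 t and V(13.83) = 9.77527 m³.
Species balance (pure solvent in): dm/dt = −Q_out · m/V(t).
dm/m = −Q_out dt/(V₀ − 0.231000 t); integrating gives ln(m/m₀) = −(Q_out/(Q_in−Q_out)) ln(V/V₀).
m = m₀ (V₀/V)^(Q_out/(Q_in−Q_out)) = 33.88 × (12.97/9.77527)^(-1.94199) = 19.5634 g.
C = m/V = 19.5634/9.77527 = 2.00132 g/m³.

2.001 g/m³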